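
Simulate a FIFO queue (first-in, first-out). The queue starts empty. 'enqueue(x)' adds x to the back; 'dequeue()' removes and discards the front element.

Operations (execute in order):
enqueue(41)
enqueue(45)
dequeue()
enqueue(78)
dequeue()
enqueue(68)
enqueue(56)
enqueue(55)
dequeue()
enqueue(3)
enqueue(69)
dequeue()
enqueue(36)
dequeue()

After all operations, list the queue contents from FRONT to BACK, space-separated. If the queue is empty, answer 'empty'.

Answer: 55 3 69 36

Derivation:
enqueue(41): [41]
enqueue(45): [41, 45]
dequeue(): [45]
enqueue(78): [45, 78]
dequeue(): [78]
enqueue(68): [78, 68]
enqueue(56): [78, 68, 56]
enqueue(55): [78, 68, 56, 55]
dequeue(): [68, 56, 55]
enqueue(3): [68, 56, 55, 3]
enqueue(69): [68, 56, 55, 3, 69]
dequeue(): [56, 55, 3, 69]
enqueue(36): [56, 55, 3, 69, 36]
dequeue(): [55, 3, 69, 36]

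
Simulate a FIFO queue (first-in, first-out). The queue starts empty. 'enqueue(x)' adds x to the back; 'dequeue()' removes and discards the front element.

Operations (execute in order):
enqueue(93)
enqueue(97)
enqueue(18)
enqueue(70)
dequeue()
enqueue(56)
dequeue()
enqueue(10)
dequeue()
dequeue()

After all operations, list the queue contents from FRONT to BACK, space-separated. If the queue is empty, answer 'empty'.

enqueue(93): [93]
enqueue(97): [93, 97]
enqueue(18): [93, 97, 18]
enqueue(70): [93, 97, 18, 70]
dequeue(): [97, 18, 70]
enqueue(56): [97, 18, 70, 56]
dequeue(): [18, 70, 56]
enqueue(10): [18, 70, 56, 10]
dequeue(): [70, 56, 10]
dequeue(): [56, 10]

Answer: 56 10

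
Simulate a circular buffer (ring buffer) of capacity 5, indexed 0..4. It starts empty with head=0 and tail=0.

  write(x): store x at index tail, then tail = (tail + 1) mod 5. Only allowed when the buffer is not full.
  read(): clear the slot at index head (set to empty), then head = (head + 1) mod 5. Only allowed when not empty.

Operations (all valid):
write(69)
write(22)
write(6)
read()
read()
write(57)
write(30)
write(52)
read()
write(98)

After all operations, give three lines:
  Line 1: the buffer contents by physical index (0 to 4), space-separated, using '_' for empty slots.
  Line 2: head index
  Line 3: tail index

Answer: 52 98 _ 57 30
3
2

Derivation:
write(69): buf=[69 _ _ _ _], head=0, tail=1, size=1
write(22): buf=[69 22 _ _ _], head=0, tail=2, size=2
write(6): buf=[69 22 6 _ _], head=0, tail=3, size=3
read(): buf=[_ 22 6 _ _], head=1, tail=3, size=2
read(): buf=[_ _ 6 _ _], head=2, tail=3, size=1
write(57): buf=[_ _ 6 57 _], head=2, tail=4, size=2
write(30): buf=[_ _ 6 57 30], head=2, tail=0, size=3
write(52): buf=[52 _ 6 57 30], head=2, tail=1, size=4
read(): buf=[52 _ _ 57 30], head=3, tail=1, size=3
write(98): buf=[52 98 _ 57 30], head=3, tail=2, size=4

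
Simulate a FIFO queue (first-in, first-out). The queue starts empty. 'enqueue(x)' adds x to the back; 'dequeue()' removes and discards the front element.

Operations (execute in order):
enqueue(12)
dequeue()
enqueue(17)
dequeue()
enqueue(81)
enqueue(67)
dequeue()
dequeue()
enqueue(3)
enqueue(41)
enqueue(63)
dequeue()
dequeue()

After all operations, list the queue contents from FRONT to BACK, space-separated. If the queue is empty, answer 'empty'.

Answer: 63

Derivation:
enqueue(12): [12]
dequeue(): []
enqueue(17): [17]
dequeue(): []
enqueue(81): [81]
enqueue(67): [81, 67]
dequeue(): [67]
dequeue(): []
enqueue(3): [3]
enqueue(41): [3, 41]
enqueue(63): [3, 41, 63]
dequeue(): [41, 63]
dequeue(): [63]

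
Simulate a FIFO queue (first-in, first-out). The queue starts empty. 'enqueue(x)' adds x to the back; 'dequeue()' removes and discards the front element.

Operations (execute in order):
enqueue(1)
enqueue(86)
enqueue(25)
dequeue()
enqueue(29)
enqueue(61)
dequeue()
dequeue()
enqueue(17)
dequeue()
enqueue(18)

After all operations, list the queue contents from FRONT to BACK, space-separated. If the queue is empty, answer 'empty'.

enqueue(1): [1]
enqueue(86): [1, 86]
enqueue(25): [1, 86, 25]
dequeue(): [86, 25]
enqueue(29): [86, 25, 29]
enqueue(61): [86, 25, 29, 61]
dequeue(): [25, 29, 61]
dequeue(): [29, 61]
enqueue(17): [29, 61, 17]
dequeue(): [61, 17]
enqueue(18): [61, 17, 18]

Answer: 61 17 18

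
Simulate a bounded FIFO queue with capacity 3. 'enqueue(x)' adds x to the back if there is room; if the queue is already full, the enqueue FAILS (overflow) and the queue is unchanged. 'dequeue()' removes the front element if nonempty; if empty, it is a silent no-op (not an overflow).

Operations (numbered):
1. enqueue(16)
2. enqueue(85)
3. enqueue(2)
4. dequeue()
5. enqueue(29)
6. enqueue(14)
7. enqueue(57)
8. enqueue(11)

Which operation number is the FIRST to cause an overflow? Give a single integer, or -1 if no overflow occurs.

1. enqueue(16): size=1
2. enqueue(85): size=2
3. enqueue(2): size=3
4. dequeue(): size=2
5. enqueue(29): size=3
6. enqueue(14): size=3=cap → OVERFLOW (fail)
7. enqueue(57): size=3=cap → OVERFLOW (fail)
8. enqueue(11): size=3=cap → OVERFLOW (fail)

Answer: 6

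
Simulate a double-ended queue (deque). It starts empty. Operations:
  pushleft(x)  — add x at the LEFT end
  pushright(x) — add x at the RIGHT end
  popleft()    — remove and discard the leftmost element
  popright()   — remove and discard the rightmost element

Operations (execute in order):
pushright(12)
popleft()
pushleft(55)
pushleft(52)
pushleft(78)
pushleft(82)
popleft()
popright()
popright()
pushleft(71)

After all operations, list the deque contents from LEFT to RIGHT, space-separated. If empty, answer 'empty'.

pushright(12): [12]
popleft(): []
pushleft(55): [55]
pushleft(52): [52, 55]
pushleft(78): [78, 52, 55]
pushleft(82): [82, 78, 52, 55]
popleft(): [78, 52, 55]
popright(): [78, 52]
popright(): [78]
pushleft(71): [71, 78]

Answer: 71 78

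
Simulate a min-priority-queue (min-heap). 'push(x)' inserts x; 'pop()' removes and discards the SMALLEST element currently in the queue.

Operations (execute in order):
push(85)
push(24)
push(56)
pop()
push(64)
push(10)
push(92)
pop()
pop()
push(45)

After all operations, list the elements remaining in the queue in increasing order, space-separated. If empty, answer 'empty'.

push(85): heap contents = [85]
push(24): heap contents = [24, 85]
push(56): heap contents = [24, 56, 85]
pop() → 24: heap contents = [56, 85]
push(64): heap contents = [56, 64, 85]
push(10): heap contents = [10, 56, 64, 85]
push(92): heap contents = [10, 56, 64, 85, 92]
pop() → 10: heap contents = [56, 64, 85, 92]
pop() → 56: heap contents = [64, 85, 92]
push(45): heap contents = [45, 64, 85, 92]

Answer: 45 64 85 92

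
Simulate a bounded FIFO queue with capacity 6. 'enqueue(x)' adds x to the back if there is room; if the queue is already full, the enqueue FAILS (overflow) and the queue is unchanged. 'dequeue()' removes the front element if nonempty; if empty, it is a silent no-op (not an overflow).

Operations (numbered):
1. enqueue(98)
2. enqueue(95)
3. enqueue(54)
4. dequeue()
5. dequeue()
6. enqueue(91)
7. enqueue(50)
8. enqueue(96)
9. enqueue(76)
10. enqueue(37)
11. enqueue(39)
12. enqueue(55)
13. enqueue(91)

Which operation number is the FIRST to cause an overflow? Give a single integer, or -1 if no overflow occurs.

1. enqueue(98): size=1
2. enqueue(95): size=2
3. enqueue(54): size=3
4. dequeue(): size=2
5. dequeue(): size=1
6. enqueue(91): size=2
7. enqueue(50): size=3
8. enqueue(96): size=4
9. enqueue(76): size=5
10. enqueue(37): size=6
11. enqueue(39): size=6=cap → OVERFLOW (fail)
12. enqueue(55): size=6=cap → OVERFLOW (fail)
13. enqueue(91): size=6=cap → OVERFLOW (fail)

Answer: 11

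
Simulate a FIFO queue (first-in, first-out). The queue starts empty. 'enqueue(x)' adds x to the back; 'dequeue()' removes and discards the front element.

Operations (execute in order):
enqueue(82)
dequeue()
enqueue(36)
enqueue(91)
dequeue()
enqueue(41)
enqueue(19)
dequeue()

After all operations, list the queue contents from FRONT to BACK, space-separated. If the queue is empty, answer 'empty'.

enqueue(82): [82]
dequeue(): []
enqueue(36): [36]
enqueue(91): [36, 91]
dequeue(): [91]
enqueue(41): [91, 41]
enqueue(19): [91, 41, 19]
dequeue(): [41, 19]

Answer: 41 19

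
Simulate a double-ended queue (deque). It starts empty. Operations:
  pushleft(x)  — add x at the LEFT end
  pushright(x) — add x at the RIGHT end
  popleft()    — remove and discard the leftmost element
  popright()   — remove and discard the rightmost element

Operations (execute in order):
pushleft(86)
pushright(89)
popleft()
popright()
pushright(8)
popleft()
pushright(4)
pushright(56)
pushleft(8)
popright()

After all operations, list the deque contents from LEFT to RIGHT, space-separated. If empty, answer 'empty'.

pushleft(86): [86]
pushright(89): [86, 89]
popleft(): [89]
popright(): []
pushright(8): [8]
popleft(): []
pushright(4): [4]
pushright(56): [4, 56]
pushleft(8): [8, 4, 56]
popright(): [8, 4]

Answer: 8 4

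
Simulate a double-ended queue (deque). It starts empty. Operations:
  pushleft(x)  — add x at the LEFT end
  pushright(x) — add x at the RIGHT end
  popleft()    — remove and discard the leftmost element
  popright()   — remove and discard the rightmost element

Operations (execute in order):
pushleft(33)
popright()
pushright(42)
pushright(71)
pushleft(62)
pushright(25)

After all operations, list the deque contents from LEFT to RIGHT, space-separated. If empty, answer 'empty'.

Answer: 62 42 71 25

Derivation:
pushleft(33): [33]
popright(): []
pushright(42): [42]
pushright(71): [42, 71]
pushleft(62): [62, 42, 71]
pushright(25): [62, 42, 71, 25]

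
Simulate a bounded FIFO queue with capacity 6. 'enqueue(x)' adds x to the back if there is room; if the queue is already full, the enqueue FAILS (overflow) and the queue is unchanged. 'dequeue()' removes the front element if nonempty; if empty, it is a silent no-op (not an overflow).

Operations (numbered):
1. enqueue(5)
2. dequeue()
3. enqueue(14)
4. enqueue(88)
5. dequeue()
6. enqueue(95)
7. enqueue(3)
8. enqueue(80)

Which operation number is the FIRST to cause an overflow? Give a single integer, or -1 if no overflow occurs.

1. enqueue(5): size=1
2. dequeue(): size=0
3. enqueue(14): size=1
4. enqueue(88): size=2
5. dequeue(): size=1
6. enqueue(95): size=2
7. enqueue(3): size=3
8. enqueue(80): size=4

Answer: -1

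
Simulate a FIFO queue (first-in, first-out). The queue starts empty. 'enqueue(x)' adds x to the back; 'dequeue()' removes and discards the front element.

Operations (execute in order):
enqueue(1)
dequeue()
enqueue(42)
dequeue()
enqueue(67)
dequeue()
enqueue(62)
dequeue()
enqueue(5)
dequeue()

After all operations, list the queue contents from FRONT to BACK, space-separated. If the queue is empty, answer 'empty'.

Answer: empty

Derivation:
enqueue(1): [1]
dequeue(): []
enqueue(42): [42]
dequeue(): []
enqueue(67): [67]
dequeue(): []
enqueue(62): [62]
dequeue(): []
enqueue(5): [5]
dequeue(): []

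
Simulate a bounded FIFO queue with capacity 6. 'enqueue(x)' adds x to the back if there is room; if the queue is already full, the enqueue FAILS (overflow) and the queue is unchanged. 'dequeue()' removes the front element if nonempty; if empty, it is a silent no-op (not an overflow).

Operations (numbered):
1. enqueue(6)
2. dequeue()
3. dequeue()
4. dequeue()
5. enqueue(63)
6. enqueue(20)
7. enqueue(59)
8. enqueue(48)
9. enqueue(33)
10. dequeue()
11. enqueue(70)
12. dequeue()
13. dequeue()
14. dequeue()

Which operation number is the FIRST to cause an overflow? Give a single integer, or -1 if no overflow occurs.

1. enqueue(6): size=1
2. dequeue(): size=0
3. dequeue(): empty, no-op, size=0
4. dequeue(): empty, no-op, size=0
5. enqueue(63): size=1
6. enqueue(20): size=2
7. enqueue(59): size=3
8. enqueue(48): size=4
9. enqueue(33): size=5
10. dequeue(): size=4
11. enqueue(70): size=5
12. dequeue(): size=4
13. dequeue(): size=3
14. dequeue(): size=2

Answer: -1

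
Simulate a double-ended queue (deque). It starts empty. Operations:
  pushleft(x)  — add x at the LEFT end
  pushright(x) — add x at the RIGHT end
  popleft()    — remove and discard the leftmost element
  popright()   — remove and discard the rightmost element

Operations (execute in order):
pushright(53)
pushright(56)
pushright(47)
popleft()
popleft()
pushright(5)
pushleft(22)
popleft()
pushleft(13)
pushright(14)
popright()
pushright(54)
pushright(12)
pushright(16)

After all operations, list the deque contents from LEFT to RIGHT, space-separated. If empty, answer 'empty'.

Answer: 13 47 5 54 12 16

Derivation:
pushright(53): [53]
pushright(56): [53, 56]
pushright(47): [53, 56, 47]
popleft(): [56, 47]
popleft(): [47]
pushright(5): [47, 5]
pushleft(22): [22, 47, 5]
popleft(): [47, 5]
pushleft(13): [13, 47, 5]
pushright(14): [13, 47, 5, 14]
popright(): [13, 47, 5]
pushright(54): [13, 47, 5, 54]
pushright(12): [13, 47, 5, 54, 12]
pushright(16): [13, 47, 5, 54, 12, 16]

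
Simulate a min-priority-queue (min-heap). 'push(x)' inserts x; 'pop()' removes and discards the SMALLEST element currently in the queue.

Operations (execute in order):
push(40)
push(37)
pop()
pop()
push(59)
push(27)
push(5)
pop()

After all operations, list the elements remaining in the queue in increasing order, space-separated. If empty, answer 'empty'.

push(40): heap contents = [40]
push(37): heap contents = [37, 40]
pop() → 37: heap contents = [40]
pop() → 40: heap contents = []
push(59): heap contents = [59]
push(27): heap contents = [27, 59]
push(5): heap contents = [5, 27, 59]
pop() → 5: heap contents = [27, 59]

Answer: 27 59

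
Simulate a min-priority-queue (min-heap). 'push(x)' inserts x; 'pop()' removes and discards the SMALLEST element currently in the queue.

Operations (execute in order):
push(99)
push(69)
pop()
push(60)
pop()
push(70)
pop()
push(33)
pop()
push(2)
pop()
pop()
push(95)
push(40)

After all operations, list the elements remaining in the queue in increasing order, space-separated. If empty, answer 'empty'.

Answer: 40 95

Derivation:
push(99): heap contents = [99]
push(69): heap contents = [69, 99]
pop() → 69: heap contents = [99]
push(60): heap contents = [60, 99]
pop() → 60: heap contents = [99]
push(70): heap contents = [70, 99]
pop() → 70: heap contents = [99]
push(33): heap contents = [33, 99]
pop() → 33: heap contents = [99]
push(2): heap contents = [2, 99]
pop() → 2: heap contents = [99]
pop() → 99: heap contents = []
push(95): heap contents = [95]
push(40): heap contents = [40, 95]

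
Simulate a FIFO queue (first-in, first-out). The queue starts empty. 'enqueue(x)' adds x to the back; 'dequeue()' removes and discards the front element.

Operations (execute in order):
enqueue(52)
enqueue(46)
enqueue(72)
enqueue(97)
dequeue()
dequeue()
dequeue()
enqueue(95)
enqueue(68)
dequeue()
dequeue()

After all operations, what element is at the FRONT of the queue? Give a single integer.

Answer: 68

Derivation:
enqueue(52): queue = [52]
enqueue(46): queue = [52, 46]
enqueue(72): queue = [52, 46, 72]
enqueue(97): queue = [52, 46, 72, 97]
dequeue(): queue = [46, 72, 97]
dequeue(): queue = [72, 97]
dequeue(): queue = [97]
enqueue(95): queue = [97, 95]
enqueue(68): queue = [97, 95, 68]
dequeue(): queue = [95, 68]
dequeue(): queue = [68]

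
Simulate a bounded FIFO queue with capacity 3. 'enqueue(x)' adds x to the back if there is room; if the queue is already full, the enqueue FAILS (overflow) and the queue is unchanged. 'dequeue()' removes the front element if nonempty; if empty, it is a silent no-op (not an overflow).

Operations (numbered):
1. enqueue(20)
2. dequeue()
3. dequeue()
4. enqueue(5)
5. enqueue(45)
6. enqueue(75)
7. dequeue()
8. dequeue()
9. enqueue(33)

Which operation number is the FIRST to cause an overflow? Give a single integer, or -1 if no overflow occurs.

1. enqueue(20): size=1
2. dequeue(): size=0
3. dequeue(): empty, no-op, size=0
4. enqueue(5): size=1
5. enqueue(45): size=2
6. enqueue(75): size=3
7. dequeue(): size=2
8. dequeue(): size=1
9. enqueue(33): size=2

Answer: -1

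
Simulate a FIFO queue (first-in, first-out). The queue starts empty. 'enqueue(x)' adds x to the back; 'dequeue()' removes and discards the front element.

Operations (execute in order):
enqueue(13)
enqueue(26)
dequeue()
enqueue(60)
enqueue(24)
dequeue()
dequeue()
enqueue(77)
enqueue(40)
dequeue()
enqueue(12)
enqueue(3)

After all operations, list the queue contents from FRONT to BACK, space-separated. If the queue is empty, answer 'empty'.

Answer: 77 40 12 3

Derivation:
enqueue(13): [13]
enqueue(26): [13, 26]
dequeue(): [26]
enqueue(60): [26, 60]
enqueue(24): [26, 60, 24]
dequeue(): [60, 24]
dequeue(): [24]
enqueue(77): [24, 77]
enqueue(40): [24, 77, 40]
dequeue(): [77, 40]
enqueue(12): [77, 40, 12]
enqueue(3): [77, 40, 12, 3]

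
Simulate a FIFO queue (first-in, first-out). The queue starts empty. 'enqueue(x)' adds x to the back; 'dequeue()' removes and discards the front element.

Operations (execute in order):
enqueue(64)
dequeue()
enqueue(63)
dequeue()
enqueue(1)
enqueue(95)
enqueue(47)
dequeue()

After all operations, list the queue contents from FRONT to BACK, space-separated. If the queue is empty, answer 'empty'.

Answer: 95 47

Derivation:
enqueue(64): [64]
dequeue(): []
enqueue(63): [63]
dequeue(): []
enqueue(1): [1]
enqueue(95): [1, 95]
enqueue(47): [1, 95, 47]
dequeue(): [95, 47]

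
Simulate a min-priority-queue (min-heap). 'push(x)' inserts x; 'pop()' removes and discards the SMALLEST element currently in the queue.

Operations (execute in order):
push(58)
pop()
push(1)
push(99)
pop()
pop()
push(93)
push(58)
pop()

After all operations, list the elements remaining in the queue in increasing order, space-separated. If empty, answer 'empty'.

Answer: 93

Derivation:
push(58): heap contents = [58]
pop() → 58: heap contents = []
push(1): heap contents = [1]
push(99): heap contents = [1, 99]
pop() → 1: heap contents = [99]
pop() → 99: heap contents = []
push(93): heap contents = [93]
push(58): heap contents = [58, 93]
pop() → 58: heap contents = [93]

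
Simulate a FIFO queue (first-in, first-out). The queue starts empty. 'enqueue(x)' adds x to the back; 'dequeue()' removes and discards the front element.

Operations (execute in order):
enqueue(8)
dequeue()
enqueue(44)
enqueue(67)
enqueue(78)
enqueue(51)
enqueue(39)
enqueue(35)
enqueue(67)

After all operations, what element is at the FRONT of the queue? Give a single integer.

Answer: 44

Derivation:
enqueue(8): queue = [8]
dequeue(): queue = []
enqueue(44): queue = [44]
enqueue(67): queue = [44, 67]
enqueue(78): queue = [44, 67, 78]
enqueue(51): queue = [44, 67, 78, 51]
enqueue(39): queue = [44, 67, 78, 51, 39]
enqueue(35): queue = [44, 67, 78, 51, 39, 35]
enqueue(67): queue = [44, 67, 78, 51, 39, 35, 67]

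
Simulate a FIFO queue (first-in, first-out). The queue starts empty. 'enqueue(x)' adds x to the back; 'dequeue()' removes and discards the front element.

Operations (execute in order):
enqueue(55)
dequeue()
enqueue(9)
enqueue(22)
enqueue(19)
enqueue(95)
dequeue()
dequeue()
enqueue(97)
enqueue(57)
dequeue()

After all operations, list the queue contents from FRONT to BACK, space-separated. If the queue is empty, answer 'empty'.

enqueue(55): [55]
dequeue(): []
enqueue(9): [9]
enqueue(22): [9, 22]
enqueue(19): [9, 22, 19]
enqueue(95): [9, 22, 19, 95]
dequeue(): [22, 19, 95]
dequeue(): [19, 95]
enqueue(97): [19, 95, 97]
enqueue(57): [19, 95, 97, 57]
dequeue(): [95, 97, 57]

Answer: 95 97 57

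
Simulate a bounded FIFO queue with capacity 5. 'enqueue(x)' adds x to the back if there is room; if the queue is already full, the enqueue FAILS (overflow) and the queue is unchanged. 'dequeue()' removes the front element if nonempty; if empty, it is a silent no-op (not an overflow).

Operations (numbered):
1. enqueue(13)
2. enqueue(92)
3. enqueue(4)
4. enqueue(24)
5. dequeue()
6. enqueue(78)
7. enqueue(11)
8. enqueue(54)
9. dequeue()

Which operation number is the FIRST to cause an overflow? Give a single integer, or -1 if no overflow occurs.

Answer: 8

Derivation:
1. enqueue(13): size=1
2. enqueue(92): size=2
3. enqueue(4): size=3
4. enqueue(24): size=4
5. dequeue(): size=3
6. enqueue(78): size=4
7. enqueue(11): size=5
8. enqueue(54): size=5=cap → OVERFLOW (fail)
9. dequeue(): size=4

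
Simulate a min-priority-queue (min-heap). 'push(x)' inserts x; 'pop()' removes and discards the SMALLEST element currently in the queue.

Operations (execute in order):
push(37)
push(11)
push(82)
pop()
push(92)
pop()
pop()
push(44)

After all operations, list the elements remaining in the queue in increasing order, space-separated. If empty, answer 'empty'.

Answer: 44 92

Derivation:
push(37): heap contents = [37]
push(11): heap contents = [11, 37]
push(82): heap contents = [11, 37, 82]
pop() → 11: heap contents = [37, 82]
push(92): heap contents = [37, 82, 92]
pop() → 37: heap contents = [82, 92]
pop() → 82: heap contents = [92]
push(44): heap contents = [44, 92]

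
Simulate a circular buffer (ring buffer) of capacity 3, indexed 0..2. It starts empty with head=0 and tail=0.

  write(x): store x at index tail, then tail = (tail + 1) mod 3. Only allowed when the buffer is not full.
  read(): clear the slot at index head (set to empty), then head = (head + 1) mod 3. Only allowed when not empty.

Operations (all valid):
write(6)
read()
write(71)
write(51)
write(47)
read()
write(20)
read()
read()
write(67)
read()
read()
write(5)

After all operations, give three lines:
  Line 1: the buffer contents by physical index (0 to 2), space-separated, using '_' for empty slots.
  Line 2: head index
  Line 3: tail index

Answer: 5 _ _
0
1

Derivation:
write(6): buf=[6 _ _], head=0, tail=1, size=1
read(): buf=[_ _ _], head=1, tail=1, size=0
write(71): buf=[_ 71 _], head=1, tail=2, size=1
write(51): buf=[_ 71 51], head=1, tail=0, size=2
write(47): buf=[47 71 51], head=1, tail=1, size=3
read(): buf=[47 _ 51], head=2, tail=1, size=2
write(20): buf=[47 20 51], head=2, tail=2, size=3
read(): buf=[47 20 _], head=0, tail=2, size=2
read(): buf=[_ 20 _], head=1, tail=2, size=1
write(67): buf=[_ 20 67], head=1, tail=0, size=2
read(): buf=[_ _ 67], head=2, tail=0, size=1
read(): buf=[_ _ _], head=0, tail=0, size=0
write(5): buf=[5 _ _], head=0, tail=1, size=1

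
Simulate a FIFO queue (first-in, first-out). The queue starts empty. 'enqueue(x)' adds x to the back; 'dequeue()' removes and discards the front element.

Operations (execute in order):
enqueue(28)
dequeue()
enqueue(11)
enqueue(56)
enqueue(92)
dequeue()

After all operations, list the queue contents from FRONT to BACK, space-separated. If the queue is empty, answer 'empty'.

enqueue(28): [28]
dequeue(): []
enqueue(11): [11]
enqueue(56): [11, 56]
enqueue(92): [11, 56, 92]
dequeue(): [56, 92]

Answer: 56 92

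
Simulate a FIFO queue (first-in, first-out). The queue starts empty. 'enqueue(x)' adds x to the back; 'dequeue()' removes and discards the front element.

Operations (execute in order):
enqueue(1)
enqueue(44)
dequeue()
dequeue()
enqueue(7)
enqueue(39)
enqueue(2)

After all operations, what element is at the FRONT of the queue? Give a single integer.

enqueue(1): queue = [1]
enqueue(44): queue = [1, 44]
dequeue(): queue = [44]
dequeue(): queue = []
enqueue(7): queue = [7]
enqueue(39): queue = [7, 39]
enqueue(2): queue = [7, 39, 2]

Answer: 7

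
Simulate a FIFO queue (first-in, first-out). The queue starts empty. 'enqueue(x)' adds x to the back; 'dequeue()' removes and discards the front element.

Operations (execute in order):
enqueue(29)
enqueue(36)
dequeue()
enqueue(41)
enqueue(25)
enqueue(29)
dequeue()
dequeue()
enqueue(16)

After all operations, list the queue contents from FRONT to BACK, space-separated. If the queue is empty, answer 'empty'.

Answer: 25 29 16

Derivation:
enqueue(29): [29]
enqueue(36): [29, 36]
dequeue(): [36]
enqueue(41): [36, 41]
enqueue(25): [36, 41, 25]
enqueue(29): [36, 41, 25, 29]
dequeue(): [41, 25, 29]
dequeue(): [25, 29]
enqueue(16): [25, 29, 16]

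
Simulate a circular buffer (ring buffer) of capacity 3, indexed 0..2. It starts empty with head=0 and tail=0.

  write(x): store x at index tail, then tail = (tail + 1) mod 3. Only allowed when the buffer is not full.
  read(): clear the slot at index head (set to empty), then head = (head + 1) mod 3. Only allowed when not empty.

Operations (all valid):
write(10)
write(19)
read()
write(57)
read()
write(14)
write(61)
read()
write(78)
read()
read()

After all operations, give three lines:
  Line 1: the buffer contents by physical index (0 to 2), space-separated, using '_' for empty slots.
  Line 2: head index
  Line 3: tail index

write(10): buf=[10 _ _], head=0, tail=1, size=1
write(19): buf=[10 19 _], head=0, tail=2, size=2
read(): buf=[_ 19 _], head=1, tail=2, size=1
write(57): buf=[_ 19 57], head=1, tail=0, size=2
read(): buf=[_ _ 57], head=2, tail=0, size=1
write(14): buf=[14 _ 57], head=2, tail=1, size=2
write(61): buf=[14 61 57], head=2, tail=2, size=3
read(): buf=[14 61 _], head=0, tail=2, size=2
write(78): buf=[14 61 78], head=0, tail=0, size=3
read(): buf=[_ 61 78], head=1, tail=0, size=2
read(): buf=[_ _ 78], head=2, tail=0, size=1

Answer: _ _ 78
2
0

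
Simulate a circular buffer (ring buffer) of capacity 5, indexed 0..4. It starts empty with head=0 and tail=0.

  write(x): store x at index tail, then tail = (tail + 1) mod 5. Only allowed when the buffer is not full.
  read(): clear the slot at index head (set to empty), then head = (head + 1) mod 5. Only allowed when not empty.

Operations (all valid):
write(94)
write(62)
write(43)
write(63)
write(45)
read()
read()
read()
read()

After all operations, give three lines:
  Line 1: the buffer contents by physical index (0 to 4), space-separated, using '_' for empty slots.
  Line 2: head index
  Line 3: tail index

write(94): buf=[94 _ _ _ _], head=0, tail=1, size=1
write(62): buf=[94 62 _ _ _], head=0, tail=2, size=2
write(43): buf=[94 62 43 _ _], head=0, tail=3, size=3
write(63): buf=[94 62 43 63 _], head=0, tail=4, size=4
write(45): buf=[94 62 43 63 45], head=0, tail=0, size=5
read(): buf=[_ 62 43 63 45], head=1, tail=0, size=4
read(): buf=[_ _ 43 63 45], head=2, tail=0, size=3
read(): buf=[_ _ _ 63 45], head=3, tail=0, size=2
read(): buf=[_ _ _ _ 45], head=4, tail=0, size=1

Answer: _ _ _ _ 45
4
0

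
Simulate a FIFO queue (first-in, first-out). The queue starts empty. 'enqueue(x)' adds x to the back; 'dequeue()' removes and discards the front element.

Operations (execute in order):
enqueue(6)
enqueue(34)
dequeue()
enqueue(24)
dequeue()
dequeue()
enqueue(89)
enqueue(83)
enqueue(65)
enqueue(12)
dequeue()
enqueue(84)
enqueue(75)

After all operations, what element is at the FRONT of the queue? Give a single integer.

enqueue(6): queue = [6]
enqueue(34): queue = [6, 34]
dequeue(): queue = [34]
enqueue(24): queue = [34, 24]
dequeue(): queue = [24]
dequeue(): queue = []
enqueue(89): queue = [89]
enqueue(83): queue = [89, 83]
enqueue(65): queue = [89, 83, 65]
enqueue(12): queue = [89, 83, 65, 12]
dequeue(): queue = [83, 65, 12]
enqueue(84): queue = [83, 65, 12, 84]
enqueue(75): queue = [83, 65, 12, 84, 75]

Answer: 83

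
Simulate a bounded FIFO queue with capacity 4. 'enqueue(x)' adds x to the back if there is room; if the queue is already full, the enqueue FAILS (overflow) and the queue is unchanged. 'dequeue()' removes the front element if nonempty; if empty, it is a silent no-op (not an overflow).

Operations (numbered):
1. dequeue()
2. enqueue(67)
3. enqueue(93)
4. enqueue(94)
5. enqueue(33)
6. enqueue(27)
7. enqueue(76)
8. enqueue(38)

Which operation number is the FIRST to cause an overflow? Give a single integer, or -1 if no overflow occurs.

1. dequeue(): empty, no-op, size=0
2. enqueue(67): size=1
3. enqueue(93): size=2
4. enqueue(94): size=3
5. enqueue(33): size=4
6. enqueue(27): size=4=cap → OVERFLOW (fail)
7. enqueue(76): size=4=cap → OVERFLOW (fail)
8. enqueue(38): size=4=cap → OVERFLOW (fail)

Answer: 6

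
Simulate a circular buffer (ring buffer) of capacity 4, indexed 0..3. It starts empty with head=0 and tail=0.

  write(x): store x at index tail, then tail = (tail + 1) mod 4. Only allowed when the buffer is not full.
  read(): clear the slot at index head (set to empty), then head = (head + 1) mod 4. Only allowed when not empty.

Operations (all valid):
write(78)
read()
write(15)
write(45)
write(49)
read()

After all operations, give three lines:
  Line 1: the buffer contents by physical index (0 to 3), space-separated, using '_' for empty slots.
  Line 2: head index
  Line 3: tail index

Answer: _ _ 45 49
2
0

Derivation:
write(78): buf=[78 _ _ _], head=0, tail=1, size=1
read(): buf=[_ _ _ _], head=1, tail=1, size=0
write(15): buf=[_ 15 _ _], head=1, tail=2, size=1
write(45): buf=[_ 15 45 _], head=1, tail=3, size=2
write(49): buf=[_ 15 45 49], head=1, tail=0, size=3
read(): buf=[_ _ 45 49], head=2, tail=0, size=2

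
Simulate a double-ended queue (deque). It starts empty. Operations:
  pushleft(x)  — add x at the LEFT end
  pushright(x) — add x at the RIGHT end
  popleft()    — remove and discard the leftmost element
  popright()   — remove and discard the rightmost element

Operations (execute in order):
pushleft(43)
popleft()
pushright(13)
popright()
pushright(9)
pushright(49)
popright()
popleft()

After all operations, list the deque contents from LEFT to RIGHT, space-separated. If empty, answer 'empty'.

Answer: empty

Derivation:
pushleft(43): [43]
popleft(): []
pushright(13): [13]
popright(): []
pushright(9): [9]
pushright(49): [9, 49]
popright(): [9]
popleft(): []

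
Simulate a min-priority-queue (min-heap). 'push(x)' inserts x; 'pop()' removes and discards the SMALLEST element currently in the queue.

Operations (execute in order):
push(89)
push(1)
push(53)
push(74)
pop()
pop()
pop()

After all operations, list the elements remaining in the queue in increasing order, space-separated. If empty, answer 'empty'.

push(89): heap contents = [89]
push(1): heap contents = [1, 89]
push(53): heap contents = [1, 53, 89]
push(74): heap contents = [1, 53, 74, 89]
pop() → 1: heap contents = [53, 74, 89]
pop() → 53: heap contents = [74, 89]
pop() → 74: heap contents = [89]

Answer: 89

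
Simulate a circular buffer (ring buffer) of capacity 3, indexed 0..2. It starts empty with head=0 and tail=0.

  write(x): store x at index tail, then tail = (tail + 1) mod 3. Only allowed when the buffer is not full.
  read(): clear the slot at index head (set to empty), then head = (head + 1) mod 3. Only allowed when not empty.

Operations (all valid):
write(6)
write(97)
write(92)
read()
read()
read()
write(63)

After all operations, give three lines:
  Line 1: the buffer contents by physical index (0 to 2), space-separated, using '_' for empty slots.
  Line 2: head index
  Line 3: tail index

write(6): buf=[6 _ _], head=0, tail=1, size=1
write(97): buf=[6 97 _], head=0, tail=2, size=2
write(92): buf=[6 97 92], head=0, tail=0, size=3
read(): buf=[_ 97 92], head=1, tail=0, size=2
read(): buf=[_ _ 92], head=2, tail=0, size=1
read(): buf=[_ _ _], head=0, tail=0, size=0
write(63): buf=[63 _ _], head=0, tail=1, size=1

Answer: 63 _ _
0
1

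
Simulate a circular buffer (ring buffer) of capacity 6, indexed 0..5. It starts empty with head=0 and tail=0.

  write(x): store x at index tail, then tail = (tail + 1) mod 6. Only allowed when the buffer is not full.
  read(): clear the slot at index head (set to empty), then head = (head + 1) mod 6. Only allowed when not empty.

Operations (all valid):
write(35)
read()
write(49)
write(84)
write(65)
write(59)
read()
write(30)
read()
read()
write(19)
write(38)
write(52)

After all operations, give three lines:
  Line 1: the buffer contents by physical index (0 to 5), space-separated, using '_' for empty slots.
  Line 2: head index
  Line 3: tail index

write(35): buf=[35 _ _ _ _ _], head=0, tail=1, size=1
read(): buf=[_ _ _ _ _ _], head=1, tail=1, size=0
write(49): buf=[_ 49 _ _ _ _], head=1, tail=2, size=1
write(84): buf=[_ 49 84 _ _ _], head=1, tail=3, size=2
write(65): buf=[_ 49 84 65 _ _], head=1, tail=4, size=3
write(59): buf=[_ 49 84 65 59 _], head=1, tail=5, size=4
read(): buf=[_ _ 84 65 59 _], head=2, tail=5, size=3
write(30): buf=[_ _ 84 65 59 30], head=2, tail=0, size=4
read(): buf=[_ _ _ 65 59 30], head=3, tail=0, size=3
read(): buf=[_ _ _ _ 59 30], head=4, tail=0, size=2
write(19): buf=[19 _ _ _ 59 30], head=4, tail=1, size=3
write(38): buf=[19 38 _ _ 59 30], head=4, tail=2, size=4
write(52): buf=[19 38 52 _ 59 30], head=4, tail=3, size=5

Answer: 19 38 52 _ 59 30
4
3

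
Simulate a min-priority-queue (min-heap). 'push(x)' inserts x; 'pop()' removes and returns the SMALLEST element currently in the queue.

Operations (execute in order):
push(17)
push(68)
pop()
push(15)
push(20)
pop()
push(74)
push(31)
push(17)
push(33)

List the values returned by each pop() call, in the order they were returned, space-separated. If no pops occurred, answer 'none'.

Answer: 17 15

Derivation:
push(17): heap contents = [17]
push(68): heap contents = [17, 68]
pop() → 17: heap contents = [68]
push(15): heap contents = [15, 68]
push(20): heap contents = [15, 20, 68]
pop() → 15: heap contents = [20, 68]
push(74): heap contents = [20, 68, 74]
push(31): heap contents = [20, 31, 68, 74]
push(17): heap contents = [17, 20, 31, 68, 74]
push(33): heap contents = [17, 20, 31, 33, 68, 74]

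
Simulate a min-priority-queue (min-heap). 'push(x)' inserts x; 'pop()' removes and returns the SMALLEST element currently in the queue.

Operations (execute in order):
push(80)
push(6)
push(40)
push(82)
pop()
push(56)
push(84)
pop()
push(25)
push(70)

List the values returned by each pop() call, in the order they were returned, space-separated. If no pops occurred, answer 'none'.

Answer: 6 40

Derivation:
push(80): heap contents = [80]
push(6): heap contents = [6, 80]
push(40): heap contents = [6, 40, 80]
push(82): heap contents = [6, 40, 80, 82]
pop() → 6: heap contents = [40, 80, 82]
push(56): heap contents = [40, 56, 80, 82]
push(84): heap contents = [40, 56, 80, 82, 84]
pop() → 40: heap contents = [56, 80, 82, 84]
push(25): heap contents = [25, 56, 80, 82, 84]
push(70): heap contents = [25, 56, 70, 80, 82, 84]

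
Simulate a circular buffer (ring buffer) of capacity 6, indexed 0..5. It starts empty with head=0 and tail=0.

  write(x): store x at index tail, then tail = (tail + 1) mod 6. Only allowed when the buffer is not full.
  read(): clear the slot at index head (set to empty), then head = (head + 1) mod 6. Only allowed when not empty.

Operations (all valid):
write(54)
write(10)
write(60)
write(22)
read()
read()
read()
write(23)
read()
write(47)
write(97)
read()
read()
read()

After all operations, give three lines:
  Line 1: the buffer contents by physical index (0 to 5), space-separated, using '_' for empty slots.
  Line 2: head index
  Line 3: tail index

Answer: _ _ _ _ _ _
1
1

Derivation:
write(54): buf=[54 _ _ _ _ _], head=0, tail=1, size=1
write(10): buf=[54 10 _ _ _ _], head=0, tail=2, size=2
write(60): buf=[54 10 60 _ _ _], head=0, tail=3, size=3
write(22): buf=[54 10 60 22 _ _], head=0, tail=4, size=4
read(): buf=[_ 10 60 22 _ _], head=1, tail=4, size=3
read(): buf=[_ _ 60 22 _ _], head=2, tail=4, size=2
read(): buf=[_ _ _ 22 _ _], head=3, tail=4, size=1
write(23): buf=[_ _ _ 22 23 _], head=3, tail=5, size=2
read(): buf=[_ _ _ _ 23 _], head=4, tail=5, size=1
write(47): buf=[_ _ _ _ 23 47], head=4, tail=0, size=2
write(97): buf=[97 _ _ _ 23 47], head=4, tail=1, size=3
read(): buf=[97 _ _ _ _ 47], head=5, tail=1, size=2
read(): buf=[97 _ _ _ _ _], head=0, tail=1, size=1
read(): buf=[_ _ _ _ _ _], head=1, tail=1, size=0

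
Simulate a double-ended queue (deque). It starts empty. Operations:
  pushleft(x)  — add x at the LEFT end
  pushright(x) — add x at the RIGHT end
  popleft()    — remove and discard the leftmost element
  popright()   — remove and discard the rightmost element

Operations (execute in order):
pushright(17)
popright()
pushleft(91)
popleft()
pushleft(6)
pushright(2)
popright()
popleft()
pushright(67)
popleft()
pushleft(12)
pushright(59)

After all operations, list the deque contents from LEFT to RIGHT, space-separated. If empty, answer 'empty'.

pushright(17): [17]
popright(): []
pushleft(91): [91]
popleft(): []
pushleft(6): [6]
pushright(2): [6, 2]
popright(): [6]
popleft(): []
pushright(67): [67]
popleft(): []
pushleft(12): [12]
pushright(59): [12, 59]

Answer: 12 59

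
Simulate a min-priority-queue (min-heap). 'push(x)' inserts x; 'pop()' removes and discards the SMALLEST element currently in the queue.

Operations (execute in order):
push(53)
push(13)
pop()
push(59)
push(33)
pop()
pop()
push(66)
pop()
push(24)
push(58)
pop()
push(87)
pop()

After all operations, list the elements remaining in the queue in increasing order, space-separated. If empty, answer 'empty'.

Answer: 66 87

Derivation:
push(53): heap contents = [53]
push(13): heap contents = [13, 53]
pop() → 13: heap contents = [53]
push(59): heap contents = [53, 59]
push(33): heap contents = [33, 53, 59]
pop() → 33: heap contents = [53, 59]
pop() → 53: heap contents = [59]
push(66): heap contents = [59, 66]
pop() → 59: heap contents = [66]
push(24): heap contents = [24, 66]
push(58): heap contents = [24, 58, 66]
pop() → 24: heap contents = [58, 66]
push(87): heap contents = [58, 66, 87]
pop() → 58: heap contents = [66, 87]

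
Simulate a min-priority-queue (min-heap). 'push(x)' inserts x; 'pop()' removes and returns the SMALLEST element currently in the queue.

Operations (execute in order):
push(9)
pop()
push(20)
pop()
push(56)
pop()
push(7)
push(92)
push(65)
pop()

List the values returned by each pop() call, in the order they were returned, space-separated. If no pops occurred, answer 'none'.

push(9): heap contents = [9]
pop() → 9: heap contents = []
push(20): heap contents = [20]
pop() → 20: heap contents = []
push(56): heap contents = [56]
pop() → 56: heap contents = []
push(7): heap contents = [7]
push(92): heap contents = [7, 92]
push(65): heap contents = [7, 65, 92]
pop() → 7: heap contents = [65, 92]

Answer: 9 20 56 7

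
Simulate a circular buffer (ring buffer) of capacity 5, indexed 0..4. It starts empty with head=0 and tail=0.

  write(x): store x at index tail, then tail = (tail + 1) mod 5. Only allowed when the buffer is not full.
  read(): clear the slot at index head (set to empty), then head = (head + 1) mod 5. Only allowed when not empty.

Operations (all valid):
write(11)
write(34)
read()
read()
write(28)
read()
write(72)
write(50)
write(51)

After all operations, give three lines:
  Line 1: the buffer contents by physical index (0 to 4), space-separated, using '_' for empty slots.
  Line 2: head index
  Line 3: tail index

write(11): buf=[11 _ _ _ _], head=0, tail=1, size=1
write(34): buf=[11 34 _ _ _], head=0, tail=2, size=2
read(): buf=[_ 34 _ _ _], head=1, tail=2, size=1
read(): buf=[_ _ _ _ _], head=2, tail=2, size=0
write(28): buf=[_ _ 28 _ _], head=2, tail=3, size=1
read(): buf=[_ _ _ _ _], head=3, tail=3, size=0
write(72): buf=[_ _ _ 72 _], head=3, tail=4, size=1
write(50): buf=[_ _ _ 72 50], head=3, tail=0, size=2
write(51): buf=[51 _ _ 72 50], head=3, tail=1, size=3

Answer: 51 _ _ 72 50
3
1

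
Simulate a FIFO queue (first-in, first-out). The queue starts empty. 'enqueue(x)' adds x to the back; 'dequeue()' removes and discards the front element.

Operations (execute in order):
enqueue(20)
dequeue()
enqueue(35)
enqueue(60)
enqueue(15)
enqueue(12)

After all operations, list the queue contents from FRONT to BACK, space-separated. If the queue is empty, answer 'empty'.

enqueue(20): [20]
dequeue(): []
enqueue(35): [35]
enqueue(60): [35, 60]
enqueue(15): [35, 60, 15]
enqueue(12): [35, 60, 15, 12]

Answer: 35 60 15 12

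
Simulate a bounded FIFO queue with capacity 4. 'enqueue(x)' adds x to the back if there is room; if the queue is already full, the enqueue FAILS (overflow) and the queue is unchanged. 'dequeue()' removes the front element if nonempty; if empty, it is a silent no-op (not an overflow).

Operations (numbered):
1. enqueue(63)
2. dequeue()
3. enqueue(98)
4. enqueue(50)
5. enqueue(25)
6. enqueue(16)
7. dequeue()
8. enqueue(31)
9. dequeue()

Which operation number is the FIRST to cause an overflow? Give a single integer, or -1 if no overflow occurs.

1. enqueue(63): size=1
2. dequeue(): size=0
3. enqueue(98): size=1
4. enqueue(50): size=2
5. enqueue(25): size=3
6. enqueue(16): size=4
7. dequeue(): size=3
8. enqueue(31): size=4
9. dequeue(): size=3

Answer: -1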